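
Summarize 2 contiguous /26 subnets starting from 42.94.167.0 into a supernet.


Original prefix: /26
Number of subnets: 2 = 2^1
New prefix = 26 - 1 = 25
Supernet: 42.94.167.0/25


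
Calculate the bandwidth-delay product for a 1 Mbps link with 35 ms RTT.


BDP = bandwidth * RTT
= 1 Mbps * 35 ms
= 1 * 1e6 * 35 / 1000 bits
= 35000 bits
= 4375 bytes
= 4.2725 KB
BDP = 35000 bits (4375 bytes)


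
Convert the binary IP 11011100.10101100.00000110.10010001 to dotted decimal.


11011100 = 220
10101100 = 172
00000110 = 6
10010001 = 145
IP: 220.172.6.145


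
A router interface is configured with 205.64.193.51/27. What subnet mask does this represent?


/27 means 27 network bits, 5 host bits
Binary: 11111111111111111111111111100000
Mask: 255.255.255.224


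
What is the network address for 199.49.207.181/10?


IP:   11000111.00110001.11001111.10110101
Mask: 11111111.11000000.00000000.00000000
AND operation:
Net:  11000111.00000000.00000000.00000000
Network: 199.0.0.0/10


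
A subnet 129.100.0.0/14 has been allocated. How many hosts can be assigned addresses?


Host bits = 32 - 14 = 18
Total addresses = 2^18 = 262144
Usable = total - 2 (network and broadcast)
Usable hosts: 262142


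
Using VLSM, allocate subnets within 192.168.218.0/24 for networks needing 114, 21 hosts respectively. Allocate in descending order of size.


114 hosts -> /25 (126 usable): 192.168.218.0/25
21 hosts -> /27 (30 usable): 192.168.218.128/27
Allocation: 192.168.218.0/25 (114 hosts, 126 usable); 192.168.218.128/27 (21 hosts, 30 usable)


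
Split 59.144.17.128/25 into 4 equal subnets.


New prefix = 25 + 2 = 27
Each subnet has 32 addresses
  59.144.17.128/27
  59.144.17.160/27
  59.144.17.192/27
  59.144.17.224/27
Subnets: 59.144.17.128/27, 59.144.17.160/27, 59.144.17.192/27, 59.144.17.224/27


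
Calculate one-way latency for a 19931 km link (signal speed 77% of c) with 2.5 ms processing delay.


Speed = 0.77 * 3e5 km/s = 231000 km/s
Propagation delay = 19931 / 231000 = 0.0863 s = 86.2814 ms
Processing delay = 2.5 ms
Total one-way latency = 88.7814 ms


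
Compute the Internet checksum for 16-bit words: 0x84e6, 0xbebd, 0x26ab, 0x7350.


Sum all words (with carry folding):
+ 0x84e6 = 0x84e6
+ 0xbebd = 0x43a4
+ 0x26ab = 0x6a4f
+ 0x7350 = 0xdd9f
One's complement: ~0xdd9f
Checksum = 0x2260


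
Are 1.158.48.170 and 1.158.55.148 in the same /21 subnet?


Mask: 255.255.248.0
1.158.48.170 AND mask = 1.158.48.0
1.158.55.148 AND mask = 1.158.48.0
Yes, same subnet (1.158.48.0)


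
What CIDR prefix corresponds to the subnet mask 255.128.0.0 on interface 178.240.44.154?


Binary: 11111111.10000000.00000000.00000000
Count leading 1s
Prefix: /9


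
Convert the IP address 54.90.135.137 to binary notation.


54 = 00110110
90 = 01011010
135 = 10000111
137 = 10001001
Binary: 00110110.01011010.10000111.10001001


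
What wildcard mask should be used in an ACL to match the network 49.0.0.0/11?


Subnet mask: 255.224.0.0
Wildcard = 255.255.255.255 - subnet mask
255 - 255 = 0
255 - 224 = 31
255 - 0 = 255
255 - 0 = 255
Wildcard: 0.31.255.255


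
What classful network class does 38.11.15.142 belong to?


First octet: 38
Binary: 00100110
0xxxxxxx -> Class A (1-126)
Class A, default mask 255.0.0.0 (/8)


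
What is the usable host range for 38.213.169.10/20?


Network: 38.213.160.0
Broadcast: 38.213.175.255
First usable = network + 1
Last usable = broadcast - 1
Range: 38.213.160.1 to 38.213.175.254


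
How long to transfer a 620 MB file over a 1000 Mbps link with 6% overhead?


Effective throughput = 1000 * (1 - 6/100) = 940 Mbps
File size in Mb = 620 * 8 = 4960 Mb
Time = 4960 / 940
Time = 5.2766 seconds


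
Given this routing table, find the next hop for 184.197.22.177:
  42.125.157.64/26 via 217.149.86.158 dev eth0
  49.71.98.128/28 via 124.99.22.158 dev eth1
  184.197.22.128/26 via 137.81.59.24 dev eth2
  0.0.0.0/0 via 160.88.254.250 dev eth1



Longest prefix match for 184.197.22.177:
  /26 42.125.157.64: no
  /28 49.71.98.128: no
  /26 184.197.22.128: MATCH
  /0 0.0.0.0: MATCH
Selected: next-hop 137.81.59.24 via eth2 (matched /26)


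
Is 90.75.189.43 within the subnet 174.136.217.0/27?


Subnet network: 174.136.217.0
Test IP AND mask: 90.75.189.32
No, 90.75.189.43 is not in 174.136.217.0/27


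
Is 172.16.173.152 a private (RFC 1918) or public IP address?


RFC 1918 private ranges:
  10.0.0.0/8 (10.0.0.0 - 10.255.255.255)
  172.16.0.0/12 (172.16.0.0 - 172.31.255.255)
  192.168.0.0/16 (192.168.0.0 - 192.168.255.255)
Private (in 172.16.0.0/12)


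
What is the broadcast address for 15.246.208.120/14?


Network: 15.244.0.0/14
Host bits = 18
Set all host bits to 1:
Broadcast: 15.247.255.255


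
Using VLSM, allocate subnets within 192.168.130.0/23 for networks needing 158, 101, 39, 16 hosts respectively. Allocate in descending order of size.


158 hosts -> /24 (254 usable): 192.168.130.0/24
101 hosts -> /25 (126 usable): 192.168.131.0/25
39 hosts -> /26 (62 usable): 192.168.131.128/26
16 hosts -> /27 (30 usable): 192.168.131.192/27
Allocation: 192.168.130.0/24 (158 hosts, 254 usable); 192.168.131.0/25 (101 hosts, 126 usable); 192.168.131.128/26 (39 hosts, 62 usable); 192.168.131.192/27 (16 hosts, 30 usable)


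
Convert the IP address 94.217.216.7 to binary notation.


94 = 01011110
217 = 11011001
216 = 11011000
7 = 00000111
Binary: 01011110.11011001.11011000.00000111


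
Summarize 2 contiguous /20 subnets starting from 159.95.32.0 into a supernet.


Original prefix: /20
Number of subnets: 2 = 2^1
New prefix = 20 - 1 = 19
Supernet: 159.95.32.0/19


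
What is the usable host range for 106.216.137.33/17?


Network: 106.216.128.0
Broadcast: 106.216.255.255
First usable = network + 1
Last usable = broadcast - 1
Range: 106.216.128.1 to 106.216.255.254


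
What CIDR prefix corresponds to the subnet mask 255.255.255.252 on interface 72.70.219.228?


Binary: 11111111.11111111.11111111.11111100
Count leading 1s
Prefix: /30


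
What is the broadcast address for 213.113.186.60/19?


Network: 213.113.160.0/19
Host bits = 13
Set all host bits to 1:
Broadcast: 213.113.191.255


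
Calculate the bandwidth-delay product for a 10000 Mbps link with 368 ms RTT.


BDP = bandwidth * RTT
= 10000 Mbps * 368 ms
= 10000 * 1e6 * 368 / 1000 bits
= 3680000000 bits
= 460000000 bytes
= 449218.75 KB
BDP = 3680000000 bits (460000000 bytes)


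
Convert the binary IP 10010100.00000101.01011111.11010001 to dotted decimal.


10010100 = 148
00000101 = 5
01011111 = 95
11010001 = 209
IP: 148.5.95.209


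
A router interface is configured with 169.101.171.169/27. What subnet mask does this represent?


/27 means 27 network bits, 5 host bits
Binary: 11111111111111111111111111100000
Mask: 255.255.255.224


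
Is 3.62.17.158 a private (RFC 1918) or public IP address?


RFC 1918 private ranges:
  10.0.0.0/8 (10.0.0.0 - 10.255.255.255)
  172.16.0.0/12 (172.16.0.0 - 172.31.255.255)
  192.168.0.0/16 (192.168.0.0 - 192.168.255.255)
Public (not in any RFC 1918 range)


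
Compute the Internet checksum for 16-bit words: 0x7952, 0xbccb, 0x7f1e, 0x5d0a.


Sum all words (with carry folding):
+ 0x7952 = 0x7952
+ 0xbccb = 0x361e
+ 0x7f1e = 0xb53c
+ 0x5d0a = 0x1247
One's complement: ~0x1247
Checksum = 0xedb8


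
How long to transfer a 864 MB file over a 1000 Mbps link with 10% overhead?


Effective throughput = 1000 * (1 - 10/100) = 900 Mbps
File size in Mb = 864 * 8 = 6912 Mb
Time = 6912 / 900
Time = 7.68 seconds


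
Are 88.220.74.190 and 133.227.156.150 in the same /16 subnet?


Mask: 255.255.0.0
88.220.74.190 AND mask = 88.220.0.0
133.227.156.150 AND mask = 133.227.0.0
No, different subnets (88.220.0.0 vs 133.227.0.0)


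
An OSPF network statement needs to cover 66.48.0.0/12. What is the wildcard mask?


Subnet mask: 255.240.0.0
Wildcard = 255.255.255.255 - subnet mask
255 - 255 = 0
255 - 240 = 15
255 - 0 = 255
255 - 0 = 255
Wildcard: 0.15.255.255


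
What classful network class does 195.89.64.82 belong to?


First octet: 195
Binary: 11000011
110xxxxx -> Class C (192-223)
Class C, default mask 255.255.255.0 (/24)


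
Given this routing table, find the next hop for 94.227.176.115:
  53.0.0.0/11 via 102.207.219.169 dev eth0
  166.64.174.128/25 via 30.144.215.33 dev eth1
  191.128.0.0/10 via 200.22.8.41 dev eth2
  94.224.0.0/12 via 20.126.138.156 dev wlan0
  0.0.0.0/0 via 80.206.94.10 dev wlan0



Longest prefix match for 94.227.176.115:
  /11 53.0.0.0: no
  /25 166.64.174.128: no
  /10 191.128.0.0: no
  /12 94.224.0.0: MATCH
  /0 0.0.0.0: MATCH
Selected: next-hop 20.126.138.156 via wlan0 (matched /12)


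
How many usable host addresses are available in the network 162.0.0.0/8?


Host bits = 32 - 8 = 24
Total addresses = 2^24 = 16777216
Usable = total - 2 (network and broadcast)
Usable hosts: 16777214


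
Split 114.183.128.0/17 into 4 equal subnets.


New prefix = 17 + 2 = 19
Each subnet has 8192 addresses
  114.183.128.0/19
  114.183.160.0/19
  114.183.192.0/19
  114.183.224.0/19
Subnets: 114.183.128.0/19, 114.183.160.0/19, 114.183.192.0/19, 114.183.224.0/19


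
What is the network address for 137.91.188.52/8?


IP:   10001001.01011011.10111100.00110100
Mask: 11111111.00000000.00000000.00000000
AND operation:
Net:  10001001.00000000.00000000.00000000
Network: 137.0.0.0/8


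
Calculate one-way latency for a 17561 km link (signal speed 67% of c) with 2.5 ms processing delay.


Speed = 0.67 * 3e5 km/s = 201000 km/s
Propagation delay = 17561 / 201000 = 0.0874 s = 87.3682 ms
Processing delay = 2.5 ms
Total one-way latency = 89.8682 ms


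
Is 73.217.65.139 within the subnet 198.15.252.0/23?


Subnet network: 198.15.252.0
Test IP AND mask: 73.217.64.0
No, 73.217.65.139 is not in 198.15.252.0/23


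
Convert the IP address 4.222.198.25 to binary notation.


4 = 00000100
222 = 11011110
198 = 11000110
25 = 00011001
Binary: 00000100.11011110.11000110.00011001


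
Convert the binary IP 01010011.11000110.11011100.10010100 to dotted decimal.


01010011 = 83
11000110 = 198
11011100 = 220
10010100 = 148
IP: 83.198.220.148


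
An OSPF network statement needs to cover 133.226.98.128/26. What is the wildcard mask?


Subnet mask: 255.255.255.192
Wildcard = 255.255.255.255 - subnet mask
255 - 255 = 0
255 - 255 = 0
255 - 255 = 0
255 - 192 = 63
Wildcard: 0.0.0.63


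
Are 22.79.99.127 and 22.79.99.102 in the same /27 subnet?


Mask: 255.255.255.224
22.79.99.127 AND mask = 22.79.99.96
22.79.99.102 AND mask = 22.79.99.96
Yes, same subnet (22.79.99.96)


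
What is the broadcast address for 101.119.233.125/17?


Network: 101.119.128.0/17
Host bits = 15
Set all host bits to 1:
Broadcast: 101.119.255.255


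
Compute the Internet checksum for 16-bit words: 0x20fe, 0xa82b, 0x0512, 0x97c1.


Sum all words (with carry folding):
+ 0x20fe = 0x20fe
+ 0xa82b = 0xc929
+ 0x0512 = 0xce3b
+ 0x97c1 = 0x65fd
One's complement: ~0x65fd
Checksum = 0x9a02


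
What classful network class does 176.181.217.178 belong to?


First octet: 176
Binary: 10110000
10xxxxxx -> Class B (128-191)
Class B, default mask 255.255.0.0 (/16)


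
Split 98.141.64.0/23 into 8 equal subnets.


New prefix = 23 + 3 = 26
Each subnet has 64 addresses
  98.141.64.0/26
  98.141.64.64/26
  98.141.64.128/26
  98.141.64.192/26
  98.141.65.0/26
  98.141.65.64/26
  98.141.65.128/26
  98.141.65.192/26
Subnets: 98.141.64.0/26, 98.141.64.64/26, 98.141.64.128/26, 98.141.64.192/26, 98.141.65.0/26, 98.141.65.64/26, 98.141.65.128/26, 98.141.65.192/26


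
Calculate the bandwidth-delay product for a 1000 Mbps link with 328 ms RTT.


BDP = bandwidth * RTT
= 1000 Mbps * 328 ms
= 1000 * 1e6 * 328 / 1000 bits
= 328000000 bits
= 41000000 bytes
= 40039.0625 KB
BDP = 328000000 bits (41000000 bytes)


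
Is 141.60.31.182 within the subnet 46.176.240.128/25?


Subnet network: 46.176.240.128
Test IP AND mask: 141.60.31.128
No, 141.60.31.182 is not in 46.176.240.128/25


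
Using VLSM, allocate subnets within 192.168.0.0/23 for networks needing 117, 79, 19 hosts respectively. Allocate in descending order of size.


117 hosts -> /25 (126 usable): 192.168.0.0/25
79 hosts -> /25 (126 usable): 192.168.0.128/25
19 hosts -> /27 (30 usable): 192.168.1.0/27
Allocation: 192.168.0.0/25 (117 hosts, 126 usable); 192.168.0.128/25 (79 hosts, 126 usable); 192.168.1.0/27 (19 hosts, 30 usable)


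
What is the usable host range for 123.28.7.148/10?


Network: 123.0.0.0
Broadcast: 123.63.255.255
First usable = network + 1
Last usable = broadcast - 1
Range: 123.0.0.1 to 123.63.255.254


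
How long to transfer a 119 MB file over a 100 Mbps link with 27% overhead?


Effective throughput = 100 * (1 - 27/100) = 73 Mbps
File size in Mb = 119 * 8 = 952 Mb
Time = 952 / 73
Time = 13.0411 seconds


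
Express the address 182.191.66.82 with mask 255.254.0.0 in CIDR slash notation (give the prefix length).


Binary: 11111111.11111110.00000000.00000000
Count leading 1s
Prefix: /15


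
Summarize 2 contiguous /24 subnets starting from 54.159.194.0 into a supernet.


Original prefix: /24
Number of subnets: 2 = 2^1
New prefix = 24 - 1 = 23
Supernet: 54.159.194.0/23


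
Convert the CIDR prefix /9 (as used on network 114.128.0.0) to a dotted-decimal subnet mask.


/9 means 9 network bits, 23 host bits
Binary: 11111111100000000000000000000000
Mask: 255.128.0.0


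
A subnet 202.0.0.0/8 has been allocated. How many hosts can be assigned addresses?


Host bits = 32 - 8 = 24
Total addresses = 2^24 = 16777216
Usable = total - 2 (network and broadcast)
Usable hosts: 16777214


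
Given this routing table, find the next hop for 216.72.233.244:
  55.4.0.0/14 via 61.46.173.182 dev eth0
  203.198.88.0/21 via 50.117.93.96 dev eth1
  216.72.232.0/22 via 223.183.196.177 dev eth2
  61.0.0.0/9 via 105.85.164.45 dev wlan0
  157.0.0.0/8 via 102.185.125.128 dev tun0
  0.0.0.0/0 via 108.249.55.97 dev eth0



Longest prefix match for 216.72.233.244:
  /14 55.4.0.0: no
  /21 203.198.88.0: no
  /22 216.72.232.0: MATCH
  /9 61.0.0.0: no
  /8 157.0.0.0: no
  /0 0.0.0.0: MATCH
Selected: next-hop 223.183.196.177 via eth2 (matched /22)


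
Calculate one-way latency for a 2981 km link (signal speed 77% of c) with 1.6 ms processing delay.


Speed = 0.77 * 3e5 km/s = 231000 km/s
Propagation delay = 2981 / 231000 = 0.0129 s = 12.9048 ms
Processing delay = 1.6 ms
Total one-way latency = 14.5048 ms


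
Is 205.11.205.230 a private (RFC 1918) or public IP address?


RFC 1918 private ranges:
  10.0.0.0/8 (10.0.0.0 - 10.255.255.255)
  172.16.0.0/12 (172.16.0.0 - 172.31.255.255)
  192.168.0.0/16 (192.168.0.0 - 192.168.255.255)
Public (not in any RFC 1918 range)


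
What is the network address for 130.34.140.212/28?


IP:   10000010.00100010.10001100.11010100
Mask: 11111111.11111111.11111111.11110000
AND operation:
Net:  10000010.00100010.10001100.11010000
Network: 130.34.140.208/28


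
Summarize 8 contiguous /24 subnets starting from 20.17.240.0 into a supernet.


Original prefix: /24
Number of subnets: 8 = 2^3
New prefix = 24 - 3 = 21
Supernet: 20.17.240.0/21


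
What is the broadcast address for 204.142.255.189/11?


Network: 204.128.0.0/11
Host bits = 21
Set all host bits to 1:
Broadcast: 204.159.255.255


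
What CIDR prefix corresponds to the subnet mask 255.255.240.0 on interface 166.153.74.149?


Binary: 11111111.11111111.11110000.00000000
Count leading 1s
Prefix: /20


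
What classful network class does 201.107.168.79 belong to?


First octet: 201
Binary: 11001001
110xxxxx -> Class C (192-223)
Class C, default mask 255.255.255.0 (/24)


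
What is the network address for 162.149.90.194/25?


IP:   10100010.10010101.01011010.11000010
Mask: 11111111.11111111.11111111.10000000
AND operation:
Net:  10100010.10010101.01011010.10000000
Network: 162.149.90.128/25


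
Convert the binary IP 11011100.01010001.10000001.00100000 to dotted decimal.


11011100 = 220
01010001 = 81
10000001 = 129
00100000 = 32
IP: 220.81.129.32


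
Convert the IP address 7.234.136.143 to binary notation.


7 = 00000111
234 = 11101010
136 = 10001000
143 = 10001111
Binary: 00000111.11101010.10001000.10001111


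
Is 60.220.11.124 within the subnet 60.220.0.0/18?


Subnet network: 60.220.0.0
Test IP AND mask: 60.220.0.0
Yes, 60.220.11.124 is in 60.220.0.0/18


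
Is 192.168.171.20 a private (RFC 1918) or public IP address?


RFC 1918 private ranges:
  10.0.0.0/8 (10.0.0.0 - 10.255.255.255)
  172.16.0.0/12 (172.16.0.0 - 172.31.255.255)
  192.168.0.0/16 (192.168.0.0 - 192.168.255.255)
Private (in 192.168.0.0/16)


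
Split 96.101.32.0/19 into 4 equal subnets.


New prefix = 19 + 2 = 21
Each subnet has 2048 addresses
  96.101.32.0/21
  96.101.40.0/21
  96.101.48.0/21
  96.101.56.0/21
Subnets: 96.101.32.0/21, 96.101.40.0/21, 96.101.48.0/21, 96.101.56.0/21


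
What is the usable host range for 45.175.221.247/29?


Network: 45.175.221.240
Broadcast: 45.175.221.247
First usable = network + 1
Last usable = broadcast - 1
Range: 45.175.221.241 to 45.175.221.246


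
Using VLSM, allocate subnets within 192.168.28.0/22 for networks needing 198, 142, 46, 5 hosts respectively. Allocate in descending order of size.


198 hosts -> /24 (254 usable): 192.168.28.0/24
142 hosts -> /24 (254 usable): 192.168.29.0/24
46 hosts -> /26 (62 usable): 192.168.30.0/26
5 hosts -> /29 (6 usable): 192.168.30.64/29
Allocation: 192.168.28.0/24 (198 hosts, 254 usable); 192.168.29.0/24 (142 hosts, 254 usable); 192.168.30.0/26 (46 hosts, 62 usable); 192.168.30.64/29 (5 hosts, 6 usable)


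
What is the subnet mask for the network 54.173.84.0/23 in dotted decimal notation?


/23 means 23 network bits, 9 host bits
Binary: 11111111111111111111111000000000
Mask: 255.255.254.0


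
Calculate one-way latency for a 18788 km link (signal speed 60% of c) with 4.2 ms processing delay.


Speed = 0.6 * 3e5 km/s = 180000 km/s
Propagation delay = 18788 / 180000 = 0.1044 s = 104.3778 ms
Processing delay = 4.2 ms
Total one-way latency = 108.5778 ms


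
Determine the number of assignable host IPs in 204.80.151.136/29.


Host bits = 32 - 29 = 3
Total addresses = 2^3 = 8
Usable = total - 2 (network and broadcast)
Usable hosts: 6


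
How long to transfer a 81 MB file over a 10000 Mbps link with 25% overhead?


Effective throughput = 10000 * (1 - 25/100) = 7500 Mbps
File size in Mb = 81 * 8 = 648 Mb
Time = 648 / 7500
Time = 0.0864 seconds


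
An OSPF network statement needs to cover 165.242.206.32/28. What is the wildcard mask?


Subnet mask: 255.255.255.240
Wildcard = 255.255.255.255 - subnet mask
255 - 255 = 0
255 - 255 = 0
255 - 255 = 0
255 - 240 = 15
Wildcard: 0.0.0.15


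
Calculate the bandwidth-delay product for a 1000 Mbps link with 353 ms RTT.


BDP = bandwidth * RTT
= 1000 Mbps * 353 ms
= 1000 * 1e6 * 353 / 1000 bits
= 353000000 bits
= 44125000 bytes
= 43090.8203 KB
BDP = 353000000 bits (44125000 bytes)


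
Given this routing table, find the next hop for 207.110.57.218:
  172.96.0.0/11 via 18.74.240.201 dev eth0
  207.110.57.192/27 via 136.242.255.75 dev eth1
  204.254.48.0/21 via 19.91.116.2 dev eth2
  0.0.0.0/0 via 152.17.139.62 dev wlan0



Longest prefix match for 207.110.57.218:
  /11 172.96.0.0: no
  /27 207.110.57.192: MATCH
  /21 204.254.48.0: no
  /0 0.0.0.0: MATCH
Selected: next-hop 136.242.255.75 via eth1 (matched /27)


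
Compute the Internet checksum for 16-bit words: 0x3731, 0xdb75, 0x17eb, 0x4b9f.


Sum all words (with carry folding):
+ 0x3731 = 0x3731
+ 0xdb75 = 0x12a7
+ 0x17eb = 0x2a92
+ 0x4b9f = 0x7631
One's complement: ~0x7631
Checksum = 0x89ce


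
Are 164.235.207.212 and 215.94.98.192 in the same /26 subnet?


Mask: 255.255.255.192
164.235.207.212 AND mask = 164.235.207.192
215.94.98.192 AND mask = 215.94.98.192
No, different subnets (164.235.207.192 vs 215.94.98.192)


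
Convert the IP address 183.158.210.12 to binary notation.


183 = 10110111
158 = 10011110
210 = 11010010
12 = 00001100
Binary: 10110111.10011110.11010010.00001100


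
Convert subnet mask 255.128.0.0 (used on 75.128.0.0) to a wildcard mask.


Subnet mask: 255.128.0.0
Wildcard = 255.255.255.255 - subnet mask
255 - 255 = 0
255 - 128 = 127
255 - 0 = 255
255 - 0 = 255
Wildcard: 0.127.255.255


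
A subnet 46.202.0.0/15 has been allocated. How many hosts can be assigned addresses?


Host bits = 32 - 15 = 17
Total addresses = 2^17 = 131072
Usable = total - 2 (network and broadcast)
Usable hosts: 131070


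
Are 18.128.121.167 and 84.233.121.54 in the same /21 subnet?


Mask: 255.255.248.0
18.128.121.167 AND mask = 18.128.120.0
84.233.121.54 AND mask = 84.233.120.0
No, different subnets (18.128.120.0 vs 84.233.120.0)


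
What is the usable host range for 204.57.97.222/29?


Network: 204.57.97.216
Broadcast: 204.57.97.223
First usable = network + 1
Last usable = broadcast - 1
Range: 204.57.97.217 to 204.57.97.222


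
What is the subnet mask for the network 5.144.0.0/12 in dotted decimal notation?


/12 means 12 network bits, 20 host bits
Binary: 11111111111100000000000000000000
Mask: 255.240.0.0


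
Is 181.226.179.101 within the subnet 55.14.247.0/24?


Subnet network: 55.14.247.0
Test IP AND mask: 181.226.179.0
No, 181.226.179.101 is not in 55.14.247.0/24


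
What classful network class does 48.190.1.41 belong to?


First octet: 48
Binary: 00110000
0xxxxxxx -> Class A (1-126)
Class A, default mask 255.0.0.0 (/8)


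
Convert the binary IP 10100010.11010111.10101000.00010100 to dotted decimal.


10100010 = 162
11010111 = 215
10101000 = 168
00010100 = 20
IP: 162.215.168.20


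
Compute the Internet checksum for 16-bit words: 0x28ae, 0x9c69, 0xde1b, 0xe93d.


Sum all words (with carry folding):
+ 0x28ae = 0x28ae
+ 0x9c69 = 0xc517
+ 0xde1b = 0xa333
+ 0xe93d = 0x8c71
One's complement: ~0x8c71
Checksum = 0x738e


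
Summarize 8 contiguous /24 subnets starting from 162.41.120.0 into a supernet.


Original prefix: /24
Number of subnets: 8 = 2^3
New prefix = 24 - 3 = 21
Supernet: 162.41.120.0/21


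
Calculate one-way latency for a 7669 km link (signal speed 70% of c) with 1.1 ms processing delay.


Speed = 0.7 * 3e5 km/s = 210000 km/s
Propagation delay = 7669 / 210000 = 0.0365 s = 36.519 ms
Processing delay = 1.1 ms
Total one-way latency = 37.619 ms


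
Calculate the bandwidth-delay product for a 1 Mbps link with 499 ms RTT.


BDP = bandwidth * RTT
= 1 Mbps * 499 ms
= 1 * 1e6 * 499 / 1000 bits
= 499000 bits
= 62375 bytes
= 60.9131 KB
BDP = 499000 bits (62375 bytes)


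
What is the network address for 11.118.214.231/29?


IP:   00001011.01110110.11010110.11100111
Mask: 11111111.11111111.11111111.11111000
AND operation:
Net:  00001011.01110110.11010110.11100000
Network: 11.118.214.224/29


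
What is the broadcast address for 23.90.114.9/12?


Network: 23.80.0.0/12
Host bits = 20
Set all host bits to 1:
Broadcast: 23.95.255.255


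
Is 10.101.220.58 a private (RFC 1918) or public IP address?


RFC 1918 private ranges:
  10.0.0.0/8 (10.0.0.0 - 10.255.255.255)
  172.16.0.0/12 (172.16.0.0 - 172.31.255.255)
  192.168.0.0/16 (192.168.0.0 - 192.168.255.255)
Private (in 10.0.0.0/8)


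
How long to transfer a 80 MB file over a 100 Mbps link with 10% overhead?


Effective throughput = 100 * (1 - 10/100) = 90 Mbps
File size in Mb = 80 * 8 = 640 Mb
Time = 640 / 90
Time = 7.1111 seconds


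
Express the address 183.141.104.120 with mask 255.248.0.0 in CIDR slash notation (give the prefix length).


Binary: 11111111.11111000.00000000.00000000
Count leading 1s
Prefix: /13


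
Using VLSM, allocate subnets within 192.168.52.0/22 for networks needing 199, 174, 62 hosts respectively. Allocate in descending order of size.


199 hosts -> /24 (254 usable): 192.168.52.0/24
174 hosts -> /24 (254 usable): 192.168.53.0/24
62 hosts -> /26 (62 usable): 192.168.54.0/26
Allocation: 192.168.52.0/24 (199 hosts, 254 usable); 192.168.53.0/24 (174 hosts, 254 usable); 192.168.54.0/26 (62 hosts, 62 usable)


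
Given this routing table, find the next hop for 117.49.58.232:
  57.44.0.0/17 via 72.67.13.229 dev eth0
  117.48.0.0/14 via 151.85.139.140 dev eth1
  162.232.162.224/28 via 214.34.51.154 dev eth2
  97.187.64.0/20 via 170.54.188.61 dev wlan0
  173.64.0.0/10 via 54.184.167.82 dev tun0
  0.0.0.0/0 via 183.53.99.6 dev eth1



Longest prefix match for 117.49.58.232:
  /17 57.44.0.0: no
  /14 117.48.0.0: MATCH
  /28 162.232.162.224: no
  /20 97.187.64.0: no
  /10 173.64.0.0: no
  /0 0.0.0.0: MATCH
Selected: next-hop 151.85.139.140 via eth1 (matched /14)


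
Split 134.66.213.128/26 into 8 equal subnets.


New prefix = 26 + 3 = 29
Each subnet has 8 addresses
  134.66.213.128/29
  134.66.213.136/29
  134.66.213.144/29
  134.66.213.152/29
  134.66.213.160/29
  134.66.213.168/29
  134.66.213.176/29
  134.66.213.184/29
Subnets: 134.66.213.128/29, 134.66.213.136/29, 134.66.213.144/29, 134.66.213.152/29, 134.66.213.160/29, 134.66.213.168/29, 134.66.213.176/29, 134.66.213.184/29


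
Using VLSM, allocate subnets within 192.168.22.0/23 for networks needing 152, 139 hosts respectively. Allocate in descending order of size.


152 hosts -> /24 (254 usable): 192.168.22.0/24
139 hosts -> /24 (254 usable): 192.168.23.0/24
Allocation: 192.168.22.0/24 (152 hosts, 254 usable); 192.168.23.0/24 (139 hosts, 254 usable)


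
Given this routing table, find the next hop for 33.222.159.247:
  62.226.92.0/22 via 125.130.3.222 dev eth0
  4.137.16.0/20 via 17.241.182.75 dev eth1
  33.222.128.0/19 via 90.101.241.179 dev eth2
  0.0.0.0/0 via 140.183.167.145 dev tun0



Longest prefix match for 33.222.159.247:
  /22 62.226.92.0: no
  /20 4.137.16.0: no
  /19 33.222.128.0: MATCH
  /0 0.0.0.0: MATCH
Selected: next-hop 90.101.241.179 via eth2 (matched /19)


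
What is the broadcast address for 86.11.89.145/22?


Network: 86.11.88.0/22
Host bits = 10
Set all host bits to 1:
Broadcast: 86.11.91.255


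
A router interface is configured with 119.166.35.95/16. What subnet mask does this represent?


/16 means 16 network bits, 16 host bits
Binary: 11111111111111110000000000000000
Mask: 255.255.0.0


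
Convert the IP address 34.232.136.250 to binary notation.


34 = 00100010
232 = 11101000
136 = 10001000
250 = 11111010
Binary: 00100010.11101000.10001000.11111010


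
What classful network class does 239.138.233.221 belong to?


First octet: 239
Binary: 11101111
1110xxxx -> Class D (224-239)
Class D (multicast), default mask N/A


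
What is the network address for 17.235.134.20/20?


IP:   00010001.11101011.10000110.00010100
Mask: 11111111.11111111.11110000.00000000
AND operation:
Net:  00010001.11101011.10000000.00000000
Network: 17.235.128.0/20


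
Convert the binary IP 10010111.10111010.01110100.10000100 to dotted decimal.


10010111 = 151
10111010 = 186
01110100 = 116
10000100 = 132
IP: 151.186.116.132


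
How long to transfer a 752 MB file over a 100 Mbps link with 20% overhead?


Effective throughput = 100 * (1 - 20/100) = 80 Mbps
File size in Mb = 752 * 8 = 6016 Mb
Time = 6016 / 80
Time = 75.2 seconds


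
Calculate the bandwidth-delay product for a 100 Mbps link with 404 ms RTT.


BDP = bandwidth * RTT
= 100 Mbps * 404 ms
= 100 * 1e6 * 404 / 1000 bits
= 40400000 bits
= 5050000 bytes
= 4931.6406 KB
BDP = 40400000 bits (5050000 bytes)


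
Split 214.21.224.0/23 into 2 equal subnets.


New prefix = 23 + 1 = 24
Each subnet has 256 addresses
  214.21.224.0/24
  214.21.225.0/24
Subnets: 214.21.224.0/24, 214.21.225.0/24


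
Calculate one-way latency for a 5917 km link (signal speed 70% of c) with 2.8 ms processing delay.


Speed = 0.7 * 3e5 km/s = 210000 km/s
Propagation delay = 5917 / 210000 = 0.0282 s = 28.1762 ms
Processing delay = 2.8 ms
Total one-way latency = 30.9762 ms


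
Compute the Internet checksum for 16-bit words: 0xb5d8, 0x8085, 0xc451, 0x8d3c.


Sum all words (with carry folding):
+ 0xb5d8 = 0xb5d8
+ 0x8085 = 0x365e
+ 0xc451 = 0xfaaf
+ 0x8d3c = 0x87ec
One's complement: ~0x87ec
Checksum = 0x7813


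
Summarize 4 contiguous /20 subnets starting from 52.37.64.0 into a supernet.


Original prefix: /20
Number of subnets: 4 = 2^2
New prefix = 20 - 2 = 18
Supernet: 52.37.64.0/18


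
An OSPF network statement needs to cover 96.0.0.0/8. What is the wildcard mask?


Subnet mask: 255.0.0.0
Wildcard = 255.255.255.255 - subnet mask
255 - 255 = 0
255 - 0 = 255
255 - 0 = 255
255 - 0 = 255
Wildcard: 0.255.255.255


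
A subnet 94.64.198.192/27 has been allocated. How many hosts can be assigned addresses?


Host bits = 32 - 27 = 5
Total addresses = 2^5 = 32
Usable = total - 2 (network and broadcast)
Usable hosts: 30


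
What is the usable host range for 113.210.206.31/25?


Network: 113.210.206.0
Broadcast: 113.210.206.127
First usable = network + 1
Last usable = broadcast - 1
Range: 113.210.206.1 to 113.210.206.126


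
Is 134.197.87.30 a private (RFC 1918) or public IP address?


RFC 1918 private ranges:
  10.0.0.0/8 (10.0.0.0 - 10.255.255.255)
  172.16.0.0/12 (172.16.0.0 - 172.31.255.255)
  192.168.0.0/16 (192.168.0.0 - 192.168.255.255)
Public (not in any RFC 1918 range)


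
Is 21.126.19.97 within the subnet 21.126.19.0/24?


Subnet network: 21.126.19.0
Test IP AND mask: 21.126.19.0
Yes, 21.126.19.97 is in 21.126.19.0/24


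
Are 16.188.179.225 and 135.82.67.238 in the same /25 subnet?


Mask: 255.255.255.128
16.188.179.225 AND mask = 16.188.179.128
135.82.67.238 AND mask = 135.82.67.128
No, different subnets (16.188.179.128 vs 135.82.67.128)


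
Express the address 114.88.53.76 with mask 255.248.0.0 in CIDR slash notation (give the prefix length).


Binary: 11111111.11111000.00000000.00000000
Count leading 1s
Prefix: /13


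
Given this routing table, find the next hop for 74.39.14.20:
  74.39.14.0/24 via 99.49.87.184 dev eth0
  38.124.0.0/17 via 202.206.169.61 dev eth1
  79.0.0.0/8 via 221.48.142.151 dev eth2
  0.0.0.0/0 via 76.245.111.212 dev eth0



Longest prefix match for 74.39.14.20:
  /24 74.39.14.0: MATCH
  /17 38.124.0.0: no
  /8 79.0.0.0: no
  /0 0.0.0.0: MATCH
Selected: next-hop 99.49.87.184 via eth0 (matched /24)


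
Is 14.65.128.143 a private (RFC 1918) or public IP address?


RFC 1918 private ranges:
  10.0.0.0/8 (10.0.0.0 - 10.255.255.255)
  172.16.0.0/12 (172.16.0.0 - 172.31.255.255)
  192.168.0.0/16 (192.168.0.0 - 192.168.255.255)
Public (not in any RFC 1918 range)


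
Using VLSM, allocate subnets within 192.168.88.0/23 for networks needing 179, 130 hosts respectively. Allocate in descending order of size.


179 hosts -> /24 (254 usable): 192.168.88.0/24
130 hosts -> /24 (254 usable): 192.168.89.0/24
Allocation: 192.168.88.0/24 (179 hosts, 254 usable); 192.168.89.0/24 (130 hosts, 254 usable)


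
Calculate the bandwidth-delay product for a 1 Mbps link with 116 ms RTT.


BDP = bandwidth * RTT
= 1 Mbps * 116 ms
= 1 * 1e6 * 116 / 1000 bits
= 116000 bits
= 14500 bytes
= 14.1602 KB
BDP = 116000 bits (14500 bytes)


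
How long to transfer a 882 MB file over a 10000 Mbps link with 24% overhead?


Effective throughput = 10000 * (1 - 24/100) = 7600 Mbps
File size in Mb = 882 * 8 = 7056 Mb
Time = 7056 / 7600
Time = 0.9284 seconds


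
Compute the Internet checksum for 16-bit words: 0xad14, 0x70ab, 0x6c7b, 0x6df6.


Sum all words (with carry folding):
+ 0xad14 = 0xad14
+ 0x70ab = 0x1dc0
+ 0x6c7b = 0x8a3b
+ 0x6df6 = 0xf831
One's complement: ~0xf831
Checksum = 0x07ce


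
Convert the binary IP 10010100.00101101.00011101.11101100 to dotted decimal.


10010100 = 148
00101101 = 45
00011101 = 29
11101100 = 236
IP: 148.45.29.236


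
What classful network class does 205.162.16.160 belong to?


First octet: 205
Binary: 11001101
110xxxxx -> Class C (192-223)
Class C, default mask 255.255.255.0 (/24)


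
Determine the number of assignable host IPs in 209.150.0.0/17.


Host bits = 32 - 17 = 15
Total addresses = 2^15 = 32768
Usable = total - 2 (network and broadcast)
Usable hosts: 32766


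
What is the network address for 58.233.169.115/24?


IP:   00111010.11101001.10101001.01110011
Mask: 11111111.11111111.11111111.00000000
AND operation:
Net:  00111010.11101001.10101001.00000000
Network: 58.233.169.0/24


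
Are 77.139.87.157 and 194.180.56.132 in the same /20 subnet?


Mask: 255.255.240.0
77.139.87.157 AND mask = 77.139.80.0
194.180.56.132 AND mask = 194.180.48.0
No, different subnets (77.139.80.0 vs 194.180.48.0)


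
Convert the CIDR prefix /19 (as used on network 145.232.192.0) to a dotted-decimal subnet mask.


/19 means 19 network bits, 13 host bits
Binary: 11111111111111111110000000000000
Mask: 255.255.224.0


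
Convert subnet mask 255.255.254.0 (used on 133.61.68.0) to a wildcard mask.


Subnet mask: 255.255.254.0
Wildcard = 255.255.255.255 - subnet mask
255 - 255 = 0
255 - 255 = 0
255 - 254 = 1
255 - 0 = 255
Wildcard: 0.0.1.255


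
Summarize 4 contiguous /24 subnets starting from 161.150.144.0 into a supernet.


Original prefix: /24
Number of subnets: 4 = 2^2
New prefix = 24 - 2 = 22
Supernet: 161.150.144.0/22


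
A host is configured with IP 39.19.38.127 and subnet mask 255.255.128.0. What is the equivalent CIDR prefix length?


Binary: 11111111.11111111.10000000.00000000
Count leading 1s
Prefix: /17


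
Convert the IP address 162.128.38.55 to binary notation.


162 = 10100010
128 = 10000000
38 = 00100110
55 = 00110111
Binary: 10100010.10000000.00100110.00110111


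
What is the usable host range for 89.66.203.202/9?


Network: 89.0.0.0
Broadcast: 89.127.255.255
First usable = network + 1
Last usable = broadcast - 1
Range: 89.0.0.1 to 89.127.255.254


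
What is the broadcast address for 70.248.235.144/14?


Network: 70.248.0.0/14
Host bits = 18
Set all host bits to 1:
Broadcast: 70.251.255.255


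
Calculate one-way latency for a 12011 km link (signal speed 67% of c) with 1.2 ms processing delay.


Speed = 0.67 * 3e5 km/s = 201000 km/s
Propagation delay = 12011 / 201000 = 0.0598 s = 59.7562 ms
Processing delay = 1.2 ms
Total one-way latency = 60.9562 ms


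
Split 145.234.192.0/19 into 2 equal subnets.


New prefix = 19 + 1 = 20
Each subnet has 4096 addresses
  145.234.192.0/20
  145.234.208.0/20
Subnets: 145.234.192.0/20, 145.234.208.0/20


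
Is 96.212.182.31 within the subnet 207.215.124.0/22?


Subnet network: 207.215.124.0
Test IP AND mask: 96.212.180.0
No, 96.212.182.31 is not in 207.215.124.0/22


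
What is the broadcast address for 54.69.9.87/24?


Network: 54.69.9.0/24
Host bits = 8
Set all host bits to 1:
Broadcast: 54.69.9.255


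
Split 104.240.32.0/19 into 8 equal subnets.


New prefix = 19 + 3 = 22
Each subnet has 1024 addresses
  104.240.32.0/22
  104.240.36.0/22
  104.240.40.0/22
  104.240.44.0/22
  104.240.48.0/22
  104.240.52.0/22
  104.240.56.0/22
  104.240.60.0/22
Subnets: 104.240.32.0/22, 104.240.36.0/22, 104.240.40.0/22, 104.240.44.0/22, 104.240.48.0/22, 104.240.52.0/22, 104.240.56.0/22, 104.240.60.0/22


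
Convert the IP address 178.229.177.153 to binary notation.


178 = 10110010
229 = 11100101
177 = 10110001
153 = 10011001
Binary: 10110010.11100101.10110001.10011001


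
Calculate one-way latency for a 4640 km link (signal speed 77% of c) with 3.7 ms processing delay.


Speed = 0.77 * 3e5 km/s = 231000 km/s
Propagation delay = 4640 / 231000 = 0.0201 s = 20.0866 ms
Processing delay = 3.7 ms
Total one-way latency = 23.7866 ms


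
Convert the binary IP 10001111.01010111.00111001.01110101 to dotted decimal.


10001111 = 143
01010111 = 87
00111001 = 57
01110101 = 117
IP: 143.87.57.117


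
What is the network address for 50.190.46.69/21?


IP:   00110010.10111110.00101110.01000101
Mask: 11111111.11111111.11111000.00000000
AND operation:
Net:  00110010.10111110.00101000.00000000
Network: 50.190.40.0/21


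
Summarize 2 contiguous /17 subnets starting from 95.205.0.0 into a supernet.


Original prefix: /17
Number of subnets: 2 = 2^1
New prefix = 17 - 1 = 16
Supernet: 95.205.0.0/16


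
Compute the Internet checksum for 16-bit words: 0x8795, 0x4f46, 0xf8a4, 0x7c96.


Sum all words (with carry folding):
+ 0x8795 = 0x8795
+ 0x4f46 = 0xd6db
+ 0xf8a4 = 0xcf80
+ 0x7c96 = 0x4c17
One's complement: ~0x4c17
Checksum = 0xb3e8


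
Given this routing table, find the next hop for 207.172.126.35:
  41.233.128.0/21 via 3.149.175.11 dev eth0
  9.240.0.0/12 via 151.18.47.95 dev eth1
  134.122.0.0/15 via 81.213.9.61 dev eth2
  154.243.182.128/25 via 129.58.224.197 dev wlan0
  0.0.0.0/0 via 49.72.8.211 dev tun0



Longest prefix match for 207.172.126.35:
  /21 41.233.128.0: no
  /12 9.240.0.0: no
  /15 134.122.0.0: no
  /25 154.243.182.128: no
  /0 0.0.0.0: MATCH
Selected: next-hop 49.72.8.211 via tun0 (matched /0)


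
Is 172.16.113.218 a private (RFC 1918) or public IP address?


RFC 1918 private ranges:
  10.0.0.0/8 (10.0.0.0 - 10.255.255.255)
  172.16.0.0/12 (172.16.0.0 - 172.31.255.255)
  192.168.0.0/16 (192.168.0.0 - 192.168.255.255)
Private (in 172.16.0.0/12)


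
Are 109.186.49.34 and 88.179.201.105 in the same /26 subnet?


Mask: 255.255.255.192
109.186.49.34 AND mask = 109.186.49.0
88.179.201.105 AND mask = 88.179.201.64
No, different subnets (109.186.49.0 vs 88.179.201.64)


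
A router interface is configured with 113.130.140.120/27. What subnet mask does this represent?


/27 means 27 network bits, 5 host bits
Binary: 11111111111111111111111111100000
Mask: 255.255.255.224


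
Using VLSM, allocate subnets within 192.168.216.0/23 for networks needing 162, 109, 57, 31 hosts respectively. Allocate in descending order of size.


162 hosts -> /24 (254 usable): 192.168.216.0/24
109 hosts -> /25 (126 usable): 192.168.217.0/25
57 hosts -> /26 (62 usable): 192.168.217.128/26
31 hosts -> /26 (62 usable): 192.168.217.192/26
Allocation: 192.168.216.0/24 (162 hosts, 254 usable); 192.168.217.0/25 (109 hosts, 126 usable); 192.168.217.128/26 (57 hosts, 62 usable); 192.168.217.192/26 (31 hosts, 62 usable)


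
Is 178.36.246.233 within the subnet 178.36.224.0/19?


Subnet network: 178.36.224.0
Test IP AND mask: 178.36.224.0
Yes, 178.36.246.233 is in 178.36.224.0/19


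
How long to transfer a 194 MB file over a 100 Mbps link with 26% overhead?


Effective throughput = 100 * (1 - 26/100) = 74 Mbps
File size in Mb = 194 * 8 = 1552 Mb
Time = 1552 / 74
Time = 20.973 seconds


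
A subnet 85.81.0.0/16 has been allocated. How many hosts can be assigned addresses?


Host bits = 32 - 16 = 16
Total addresses = 2^16 = 65536
Usable = total - 2 (network and broadcast)
Usable hosts: 65534


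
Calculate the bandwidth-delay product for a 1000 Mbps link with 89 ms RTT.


BDP = bandwidth * RTT
= 1000 Mbps * 89 ms
= 1000 * 1e6 * 89 / 1000 bits
= 89000000 bits
= 11125000 bytes
= 10864.2578 KB
BDP = 89000000 bits (11125000 bytes)


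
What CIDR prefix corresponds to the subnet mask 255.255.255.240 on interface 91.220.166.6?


Binary: 11111111.11111111.11111111.11110000
Count leading 1s
Prefix: /28


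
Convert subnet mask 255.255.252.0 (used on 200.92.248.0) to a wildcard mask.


Subnet mask: 255.255.252.0
Wildcard = 255.255.255.255 - subnet mask
255 - 255 = 0
255 - 255 = 0
255 - 252 = 3
255 - 0 = 255
Wildcard: 0.0.3.255


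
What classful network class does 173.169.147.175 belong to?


First octet: 173
Binary: 10101101
10xxxxxx -> Class B (128-191)
Class B, default mask 255.255.0.0 (/16)


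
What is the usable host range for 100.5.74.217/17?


Network: 100.5.0.0
Broadcast: 100.5.127.255
First usable = network + 1
Last usable = broadcast - 1
Range: 100.5.0.1 to 100.5.127.254


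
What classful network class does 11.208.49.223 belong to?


First octet: 11
Binary: 00001011
0xxxxxxx -> Class A (1-126)
Class A, default mask 255.0.0.0 (/8)
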